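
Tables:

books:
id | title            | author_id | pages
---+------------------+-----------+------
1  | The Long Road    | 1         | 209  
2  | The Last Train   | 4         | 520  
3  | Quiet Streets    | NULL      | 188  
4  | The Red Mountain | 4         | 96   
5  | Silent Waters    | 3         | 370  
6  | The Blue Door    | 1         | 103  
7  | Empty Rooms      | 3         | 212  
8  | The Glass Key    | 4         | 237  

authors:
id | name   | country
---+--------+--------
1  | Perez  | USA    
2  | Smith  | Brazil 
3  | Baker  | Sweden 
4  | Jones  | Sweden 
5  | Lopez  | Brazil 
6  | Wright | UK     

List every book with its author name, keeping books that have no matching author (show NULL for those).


LEFT JOIN keeps every row from books (the left table); where author_id has no match in authors, the author columns become NULL. Walk through each book:
  - book 1 (The Long Road): author_id=1 -> matches Perez
  - book 2 (The Last Train): author_id=4 -> matches Jones
  - book 3 (Quiet Streets): author_id=NULL, no match -> kept with NULL
  - book 4 (The Red Mountain): author_id=4 -> matches Jones
  - book 5 (Silent Waters): author_id=3 -> matches Baker
  - book 6 (The Blue Door): author_id=1 -> matches Perez
  - book 7 (Empty Rooms): author_id=3 -> matches Baker
  - book 8 (The Glass Key): author_id=4 -> matches Jones
All 8 rows appear; 1 has NULL author.

SQL:
SELECT a.title, b.name AS author
FROM books a
LEFT JOIN authors b ON a.author_id = b.id

Result:
title            | author
-----------------+-------
The Long Road    | Perez 
The Last Train   | Jones 
Quiet Streets    | NULL  
The Red Mountain | Jones 
Silent Waters    | Baker 
The Blue Door    | Perez 
Empty Rooms      | Baker 
The Glass Key    | Jones 


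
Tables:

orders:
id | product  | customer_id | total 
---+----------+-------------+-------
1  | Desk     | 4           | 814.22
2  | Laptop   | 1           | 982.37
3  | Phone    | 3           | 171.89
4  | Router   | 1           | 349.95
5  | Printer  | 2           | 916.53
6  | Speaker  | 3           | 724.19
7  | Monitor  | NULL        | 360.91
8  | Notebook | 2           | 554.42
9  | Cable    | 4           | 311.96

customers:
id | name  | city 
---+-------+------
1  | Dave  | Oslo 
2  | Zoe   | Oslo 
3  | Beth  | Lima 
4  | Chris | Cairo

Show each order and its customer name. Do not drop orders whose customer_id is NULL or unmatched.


LEFT JOIN keeps every row from orders (the left table); where customer_id has no match in customers, the customer columns become NULL. Walk through each order:
  - order 1 (Desk): customer_id=4 -> matches Chris
  - order 2 (Laptop): customer_id=1 -> matches Dave
  - order 3 (Phone): customer_id=3 -> matches Beth
  - order 4 (Router): customer_id=1 -> matches Dave
  - order 5 (Printer): customer_id=2 -> matches Zoe
  - order 6 (Speaker): customer_id=3 -> matches Beth
  - order 7 (Monitor): customer_id=NULL, no match -> kept with NULL
  - order 8 (Notebook): customer_id=2 -> matches Zoe
  - order 9 (Cable): customer_id=4 -> matches Chris
All 9 rows appear; 1 has NULL customer.

SQL:
SELECT a.product, b.name AS customer
FROM orders a
LEFT JOIN customers b ON a.customer_id = b.id

Result:
product  | customer
---------+---------
Desk     | Chris   
Laptop   | Dave    
Phone    | Beth    
Router   | Dave    
Printer  | Zoe     
Speaker  | Beth    
Monitor  | NULL    
Notebook | Zoe     
Cable    | Chris   


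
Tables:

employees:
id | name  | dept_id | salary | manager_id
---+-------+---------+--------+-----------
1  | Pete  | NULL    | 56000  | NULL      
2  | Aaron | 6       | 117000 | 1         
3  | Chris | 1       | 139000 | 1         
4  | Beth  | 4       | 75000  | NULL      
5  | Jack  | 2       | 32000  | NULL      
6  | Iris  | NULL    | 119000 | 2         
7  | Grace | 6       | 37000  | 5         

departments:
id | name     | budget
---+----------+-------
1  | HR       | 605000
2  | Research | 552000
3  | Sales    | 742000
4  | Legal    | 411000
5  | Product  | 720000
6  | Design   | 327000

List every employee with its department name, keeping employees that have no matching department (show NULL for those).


LEFT JOIN keeps every row from employees (the left table); where dept_id has no match in departments, the department columns become NULL. Walk through each employee:
  - employee 1 (Pete): dept_id=NULL, no match -> kept with NULL
  - employee 2 (Aaron): dept_id=6 -> matches Design
  - employee 3 (Chris): dept_id=1 -> matches HR
  - employee 4 (Beth): dept_id=4 -> matches Legal
  - employee 5 (Jack): dept_id=2 -> matches Research
  - employee 6 (Iris): dept_id=NULL, no match -> kept with NULL
  - employee 7 (Grace): dept_id=6 -> matches Design
All 7 rows appear; 2 have NULL department.

SQL:
SELECT a.name, b.name AS department
FROM employees a
LEFT JOIN departments b ON a.dept_id = b.id

Result:
name  | department
------+-----------
Pete  | NULL      
Aaron | Design    
Chris | HR        
Beth  | Legal     
Jack  | Research  
Iris  | NULL      
Grace | Design    


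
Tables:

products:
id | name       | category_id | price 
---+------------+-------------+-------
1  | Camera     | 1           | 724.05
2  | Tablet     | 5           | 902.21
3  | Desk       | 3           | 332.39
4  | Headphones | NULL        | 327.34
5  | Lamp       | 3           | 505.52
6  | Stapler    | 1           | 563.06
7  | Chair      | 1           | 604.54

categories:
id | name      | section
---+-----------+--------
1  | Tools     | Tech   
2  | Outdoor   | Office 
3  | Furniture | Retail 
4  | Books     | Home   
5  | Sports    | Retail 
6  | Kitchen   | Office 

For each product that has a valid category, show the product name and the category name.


INNER JOIN keeps only products rows whose category_id matches an id in categories. Walk through each product:
  - product 1 (Camera): category_id=1 -> matches Tools
  - product 2 (Tablet): category_id=5 -> matches Sports
  - product 3 (Desk): category_id=3 -> matches Furniture
  - product 4 (Headphones): category_id=NULL, no match -> dropped
  - product 5 (Lamp): category_id=3 -> matches Furniture
  - product 6 (Stapler): category_id=1 -> matches Tools
  - product 7 (Chair): category_id=1 -> matches Tools
So 1 of 7 rows is dropped.

SQL:
SELECT a.name, b.name AS category
FROM products a
INNER JOIN categories b ON a.category_id = b.id

Result:
name    | category 
--------+----------
Camera  | Tools    
Tablet  | Sports   
Desk    | Furniture
Lamp    | Furniture
Stapler | Tools    
Chair   | Tools    


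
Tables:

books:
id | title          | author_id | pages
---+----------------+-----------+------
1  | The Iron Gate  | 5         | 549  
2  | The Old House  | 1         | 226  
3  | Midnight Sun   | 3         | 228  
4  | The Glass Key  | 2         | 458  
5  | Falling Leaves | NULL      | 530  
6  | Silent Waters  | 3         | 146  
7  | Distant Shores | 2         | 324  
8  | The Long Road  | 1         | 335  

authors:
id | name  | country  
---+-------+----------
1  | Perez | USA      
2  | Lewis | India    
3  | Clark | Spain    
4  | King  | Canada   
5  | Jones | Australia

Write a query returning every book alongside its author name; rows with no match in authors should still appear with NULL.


LEFT JOIN keeps every row from books (the left table); where author_id has no match in authors, the author columns become NULL. Walk through each book:
  - book 1 (The Iron Gate): author_id=5 -> matches Jones
  - book 2 (The Old House): author_id=1 -> matches Perez
  - book 3 (Midnight Sun): author_id=3 -> matches Clark
  - book 4 (The Glass Key): author_id=2 -> matches Lewis
  - book 5 (Falling Leaves): author_id=NULL, no match -> kept with NULL
  - book 6 (Silent Waters): author_id=3 -> matches Clark
  - book 7 (Distant Shores): author_id=2 -> matches Lewis
  - book 8 (The Long Road): author_id=1 -> matches Perez
All 8 rows appear; 1 has NULL author.

SQL:
SELECT a.title, b.name AS author
FROM books a
LEFT JOIN authors b ON a.author_id = b.id

Result:
title          | author
---------------+-------
The Iron Gate  | Jones 
The Old House  | Perez 
Midnight Sun   | Clark 
The Glass Key  | Lewis 
Falling Leaves | NULL  
Silent Waters  | Clark 
Distant Shores | Lewis 
The Long Road  | Perez 


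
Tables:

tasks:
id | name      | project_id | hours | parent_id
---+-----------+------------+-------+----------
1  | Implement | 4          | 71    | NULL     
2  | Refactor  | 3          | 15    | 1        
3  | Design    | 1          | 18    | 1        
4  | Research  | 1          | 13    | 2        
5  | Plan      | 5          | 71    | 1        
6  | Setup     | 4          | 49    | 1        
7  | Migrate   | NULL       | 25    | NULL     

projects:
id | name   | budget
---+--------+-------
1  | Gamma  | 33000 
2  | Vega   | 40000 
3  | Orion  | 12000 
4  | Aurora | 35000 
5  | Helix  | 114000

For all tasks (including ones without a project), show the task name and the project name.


LEFT JOIN keeps every row from tasks (the left table); where project_id has no match in projects, the project columns become NULL. Walk through each task:
  - task 1 (Implement): project_id=4 -> matches Aurora
  - task 2 (Refactor): project_id=3 -> matches Orion
  - task 3 (Design): project_id=1 -> matches Gamma
  - task 4 (Research): project_id=1 -> matches Gamma
  - task 5 (Plan): project_id=5 -> matches Helix
  - task 6 (Setup): project_id=4 -> matches Aurora
  - task 7 (Migrate): project_id=NULL, no match -> kept with NULL
All 7 rows appear; 1 has NULL project.

SQL:
SELECT a.name, b.name AS project
FROM tasks a
LEFT JOIN projects b ON a.project_id = b.id

Result:
name      | project
----------+--------
Implement | Aurora 
Refactor  | Orion  
Design    | Gamma  
Research  | Gamma  
Plan      | Helix  
Setup     | Aurora 
Migrate   | NULL   


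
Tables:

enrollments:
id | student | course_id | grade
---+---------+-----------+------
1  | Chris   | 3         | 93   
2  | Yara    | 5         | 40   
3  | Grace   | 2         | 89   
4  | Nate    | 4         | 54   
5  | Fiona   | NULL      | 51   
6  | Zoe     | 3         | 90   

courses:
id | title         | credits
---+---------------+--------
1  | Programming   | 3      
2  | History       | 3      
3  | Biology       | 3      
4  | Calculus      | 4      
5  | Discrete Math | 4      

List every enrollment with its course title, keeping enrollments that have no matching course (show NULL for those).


LEFT JOIN keeps every row from enrollments (the left table); where course_id has no match in courses, the course columns become NULL. Walk through each enrollment:
  - enrollment 1 (Chris): course_id=3 -> matches Biology
  - enrollment 2 (Yara): course_id=5 -> matches Discrete Math
  - enrollment 3 (Grace): course_id=2 -> matches History
  - enrollment 4 (Nate): course_id=4 -> matches Calculus
  - enrollment 5 (Fiona): course_id=NULL, no match -> kept with NULL
  - enrollment 6 (Zoe): course_id=3 -> matches Biology
All 6 rows appear; 1 has NULL course.

SQL:
SELECT a.student, b.title AS course
FROM enrollments a
LEFT JOIN courses b ON a.course_id = b.id

Result:
student | course       
--------+--------------
Chris   | Biology      
Yara    | Discrete Math
Grace   | History      
Nate    | Calculus     
Fiona   | NULL         
Zoe     | Biology      


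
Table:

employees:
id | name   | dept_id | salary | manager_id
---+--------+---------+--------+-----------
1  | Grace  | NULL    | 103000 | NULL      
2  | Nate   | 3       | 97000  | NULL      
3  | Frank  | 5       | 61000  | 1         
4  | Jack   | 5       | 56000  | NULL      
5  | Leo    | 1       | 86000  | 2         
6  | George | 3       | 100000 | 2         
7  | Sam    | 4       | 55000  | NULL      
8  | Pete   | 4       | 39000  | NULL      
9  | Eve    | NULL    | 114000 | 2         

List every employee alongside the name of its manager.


This is a self-join: employees is joined to a second copy of itself, matching each row's manager_id to another row's id. Use LEFT JOIN so rows with manager_id=NULL are kept.
  - employee 1 (Grace): manager_id=NULL -> NULL
  - employee 2 (Nate): manager_id=NULL -> NULL
  - employee 3 (Frank): manager_id=1 -> Grace
  - employee 4 (Jack): manager_id=NULL -> NULL
  - employee 5 (Leo): manager_id=2 -> Nate
  - employee 6 (George): manager_id=2 -> Nate
  - employee 7 (Sam): manager_id=NULL -> NULL
  - employee 8 (Pete): manager_id=NULL -> NULL
  - employee 9 (Eve): manager_id=2 -> Nate

SQL:
SELECT a.name AS item, b.name AS manager
FROM employees a
LEFT JOIN employees b ON a.manager_id = b.id

Result:
item   | manager
-------+--------
Grace  | NULL   
Nate   | NULL   
Frank  | Grace  
Jack   | NULL   
Leo    | Nate   
George | Nate   
Sam    | NULL   
Pete   | NULL   
Eve    | Nate   


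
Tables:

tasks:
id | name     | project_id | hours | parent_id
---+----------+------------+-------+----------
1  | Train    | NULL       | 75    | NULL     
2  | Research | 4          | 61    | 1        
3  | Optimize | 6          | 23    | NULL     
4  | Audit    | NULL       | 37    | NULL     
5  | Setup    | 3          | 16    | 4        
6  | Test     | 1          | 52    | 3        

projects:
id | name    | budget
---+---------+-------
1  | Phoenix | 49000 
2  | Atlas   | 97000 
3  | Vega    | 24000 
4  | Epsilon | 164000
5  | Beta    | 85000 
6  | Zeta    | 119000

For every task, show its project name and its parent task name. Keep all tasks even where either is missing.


Two LEFT JOINs from the same base table tasks: one to projects via project_id, one to tasks itself via parent_id. Both are LEFT so every task is preserved.
Match against projects:
  - task 1 (Train): project_id=NULL, no match -> kept with NULL
  - task 2 (Research): project_id=4 -> matches Epsilon
  - task 3 (Optimize): project_id=6 -> matches Zeta
  - task 4 (Audit): project_id=NULL, no match -> kept with NULL
  - task 5 (Setup): project_id=3 -> matches Vega
  - task 6 (Test): project_id=1 -> matches Phoenix
Match against tasks (self):
  - task 1 (Train): parent_id=NULL -> NULL
  - task 2 (Research): parent_id=1 -> Train
  - task 3 (Optimize): parent_id=NULL -> NULL
  - task 4 (Audit): parent_id=NULL -> NULL
  - task 5 (Setup): parent_id=4 -> Audit
  - task 6 (Test): parent_id=3 -> Optimize

SQL:
SELECT a.name, b.name AS project, c.name AS parent
FROM tasks a
LEFT JOIN projects b ON a.project_id = b.id
LEFT JOIN tasks c ON a.parent_id = c.id

Result:
name     | project | parent  
---------+---------+---------
Train    | NULL    | NULL    
Research | Epsilon | Train   
Optimize | Zeta    | NULL    
Audit    | NULL    | NULL    
Setup    | Vega    | Audit   
Test     | Phoenix | Optimize


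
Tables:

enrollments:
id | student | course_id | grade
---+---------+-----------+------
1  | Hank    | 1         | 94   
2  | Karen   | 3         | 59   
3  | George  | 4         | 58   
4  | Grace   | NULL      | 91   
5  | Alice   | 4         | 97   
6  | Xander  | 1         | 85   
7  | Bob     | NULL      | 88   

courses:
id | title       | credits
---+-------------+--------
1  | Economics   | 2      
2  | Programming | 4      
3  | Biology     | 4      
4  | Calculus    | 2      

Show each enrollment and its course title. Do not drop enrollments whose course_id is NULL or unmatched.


LEFT JOIN keeps every row from enrollments (the left table); where course_id has no match in courses, the course columns become NULL. Walk through each enrollment:
  - enrollment 1 (Hank): course_id=1 -> matches Economics
  - enrollment 2 (Karen): course_id=3 -> matches Biology
  - enrollment 3 (George): course_id=4 -> matches Calculus
  - enrollment 4 (Grace): course_id=NULL, no match -> kept with NULL
  - enrollment 5 (Alice): course_id=4 -> matches Calculus
  - enrollment 6 (Xander): course_id=1 -> matches Economics
  - enrollment 7 (Bob): course_id=NULL, no match -> kept with NULL
All 7 rows appear; 2 have NULL course.

SQL:
SELECT a.student, b.title AS course
FROM enrollments a
LEFT JOIN courses b ON a.course_id = b.id

Result:
student | course   
--------+----------
Hank    | Economics
Karen   | Biology  
George  | Calculus 
Grace   | NULL     
Alice   | Calculus 
Xander  | Economics
Bob     | NULL     


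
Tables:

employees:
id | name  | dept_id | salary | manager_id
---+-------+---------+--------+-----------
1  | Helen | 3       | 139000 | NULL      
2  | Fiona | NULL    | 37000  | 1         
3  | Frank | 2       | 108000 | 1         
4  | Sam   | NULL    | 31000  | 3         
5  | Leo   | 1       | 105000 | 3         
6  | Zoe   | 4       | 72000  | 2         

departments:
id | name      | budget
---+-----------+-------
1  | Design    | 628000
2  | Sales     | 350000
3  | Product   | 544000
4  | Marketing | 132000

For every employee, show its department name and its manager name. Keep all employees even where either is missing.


Two LEFT JOINs from the same base table employees: one to departments via dept_id, one to employees itself via manager_id. Both are LEFT so every employee is preserved.
Match against departments:
  - employee 1 (Helen): dept_id=3 -> matches Product
  - employee 2 (Fiona): dept_id=NULL, no match -> kept with NULL
  - employee 3 (Frank): dept_id=2 -> matches Sales
  - employee 4 (Sam): dept_id=NULL, no match -> kept with NULL
  - employee 5 (Leo): dept_id=1 -> matches Design
  - employee 6 (Zoe): dept_id=4 -> matches Marketing
Match against employees (self):
  - employee 1 (Helen): manager_id=NULL -> NULL
  - employee 2 (Fiona): manager_id=1 -> Helen
  - employee 3 (Frank): manager_id=1 -> Helen
  - employee 4 (Sam): manager_id=3 -> Frank
  - employee 5 (Leo): manager_id=3 -> Frank
  - employee 6 (Zoe): manager_id=2 -> Fiona

SQL:
SELECT a.name, b.name AS department, c.name AS manager
FROM employees a
LEFT JOIN departments b ON a.dept_id = b.id
LEFT JOIN employees c ON a.manager_id = c.id

Result:
name  | department | manager
------+------------+--------
Helen | Product    | NULL   
Fiona | NULL       | Helen  
Frank | Sales      | Helen  
Sam   | NULL       | Frank  
Leo   | Design     | Frank  
Zoe   | Marketing  | Fiona  


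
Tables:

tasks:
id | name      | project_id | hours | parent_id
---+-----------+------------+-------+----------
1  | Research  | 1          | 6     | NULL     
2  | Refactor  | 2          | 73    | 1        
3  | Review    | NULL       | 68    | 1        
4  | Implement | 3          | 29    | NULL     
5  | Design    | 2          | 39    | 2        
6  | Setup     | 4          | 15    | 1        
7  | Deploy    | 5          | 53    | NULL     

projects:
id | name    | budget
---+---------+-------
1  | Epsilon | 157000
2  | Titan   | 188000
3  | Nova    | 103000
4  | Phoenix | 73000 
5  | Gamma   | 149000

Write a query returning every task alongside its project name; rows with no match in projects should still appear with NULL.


LEFT JOIN keeps every row from tasks (the left table); where project_id has no match in projects, the project columns become NULL. Walk through each task:
  - task 1 (Research): project_id=1 -> matches Epsilon
  - task 2 (Refactor): project_id=2 -> matches Titan
  - task 3 (Review): project_id=NULL, no match -> kept with NULL
  - task 4 (Implement): project_id=3 -> matches Nova
  - task 5 (Design): project_id=2 -> matches Titan
  - task 6 (Setup): project_id=4 -> matches Phoenix
  - task 7 (Deploy): project_id=5 -> matches Gamma
All 7 rows appear; 1 has NULL project.

SQL:
SELECT a.name, b.name AS project
FROM tasks a
LEFT JOIN projects b ON a.project_id = b.id

Result:
name      | project
----------+--------
Research  | Epsilon
Refactor  | Titan  
Review    | NULL   
Implement | Nova   
Design    | Titan  
Setup     | Phoenix
Deploy    | Gamma  


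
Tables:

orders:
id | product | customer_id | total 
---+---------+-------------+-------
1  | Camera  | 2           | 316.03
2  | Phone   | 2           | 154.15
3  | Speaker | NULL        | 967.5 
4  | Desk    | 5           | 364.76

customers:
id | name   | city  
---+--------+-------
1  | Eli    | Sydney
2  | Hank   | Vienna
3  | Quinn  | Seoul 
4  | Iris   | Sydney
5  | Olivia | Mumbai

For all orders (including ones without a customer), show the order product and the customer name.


LEFT JOIN keeps every row from orders (the left table); where customer_id has no match in customers, the customer columns become NULL. Walk through each order:
  - order 1 (Camera): customer_id=2 -> matches Hank
  - order 2 (Phone): customer_id=2 -> matches Hank
  - order 3 (Speaker): customer_id=NULL, no match -> kept with NULL
  - order 4 (Desk): customer_id=5 -> matches Olivia
All 4 rows appear; 1 has NULL customer.

SQL:
SELECT a.product, b.name AS customer
FROM orders a
LEFT JOIN customers b ON a.customer_id = b.id

Result:
product | customer
--------+---------
Camera  | Hank    
Phone   | Hank    
Speaker | NULL    
Desk    | Olivia  


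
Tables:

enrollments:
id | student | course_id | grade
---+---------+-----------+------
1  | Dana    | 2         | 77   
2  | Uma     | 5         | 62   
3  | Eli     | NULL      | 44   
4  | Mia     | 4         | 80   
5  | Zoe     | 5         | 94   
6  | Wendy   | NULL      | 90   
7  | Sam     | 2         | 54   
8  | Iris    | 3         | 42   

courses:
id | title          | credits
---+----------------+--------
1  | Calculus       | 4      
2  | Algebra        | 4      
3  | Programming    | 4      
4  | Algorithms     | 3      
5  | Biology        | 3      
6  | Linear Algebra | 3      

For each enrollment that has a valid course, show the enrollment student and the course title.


INNER JOIN keeps only enrollments rows whose course_id matches an id in courses. Walk through each enrollment:
  - enrollment 1 (Dana): course_id=2 -> matches Algebra
  - enrollment 2 (Uma): course_id=5 -> matches Biology
  - enrollment 3 (Eli): course_id=NULL, no match -> dropped
  - enrollment 4 (Mia): course_id=4 -> matches Algorithms
  - enrollment 5 (Zoe): course_id=5 -> matches Biology
  - enrollment 6 (Wendy): course_id=NULL, no match -> dropped
  - enrollment 7 (Sam): course_id=2 -> matches Algebra
  - enrollment 8 (Iris): course_id=3 -> matches Programming
So 2 of 8 rows are dropped.

SQL:
SELECT a.student, b.title AS course
FROM enrollments a
INNER JOIN courses b ON a.course_id = b.id

Result:
student | course     
--------+------------
Dana    | Algebra    
Uma     | Biology    
Mia     | Algorithms 
Zoe     | Biology    
Sam     | Algebra    
Iris    | Programming


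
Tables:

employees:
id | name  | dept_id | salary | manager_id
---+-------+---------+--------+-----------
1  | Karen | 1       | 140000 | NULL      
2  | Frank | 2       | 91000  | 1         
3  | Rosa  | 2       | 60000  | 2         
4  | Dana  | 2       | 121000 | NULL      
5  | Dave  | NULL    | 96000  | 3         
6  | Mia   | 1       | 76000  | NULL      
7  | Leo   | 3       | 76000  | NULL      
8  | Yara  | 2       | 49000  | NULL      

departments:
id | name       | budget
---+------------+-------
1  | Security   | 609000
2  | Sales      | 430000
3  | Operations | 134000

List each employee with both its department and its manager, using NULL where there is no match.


Two LEFT JOINs from the same base table employees: one to departments via dept_id, one to employees itself via manager_id. Both are LEFT so every employee is preserved.
Match against departments:
  - employee 1 (Karen): dept_id=1 -> matches Security
  - employee 2 (Frank): dept_id=2 -> matches Sales
  - employee 3 (Rosa): dept_id=2 -> matches Sales
  - employee 4 (Dana): dept_id=2 -> matches Sales
  - employee 5 (Dave): dept_id=NULL, no match -> kept with NULL
  - employee 6 (Mia): dept_id=1 -> matches Security
  - employee 7 (Leo): dept_id=3 -> matches Operations
  - employee 8 (Yara): dept_id=2 -> matches Sales
Match against employees (self):
  - employee 1 (Karen): manager_id=NULL -> NULL
  - employee 2 (Frank): manager_id=1 -> Karen
  - employee 3 (Rosa): manager_id=2 -> Frank
  - employee 4 (Dana): manager_id=NULL -> NULL
  - employee 5 (Dave): manager_id=3 -> Rosa
  - employee 6 (Mia): manager_id=NULL -> NULL
  - employee 7 (Leo): manager_id=NULL -> NULL
  - employee 8 (Yara): manager_id=NULL -> NULL

SQL:
SELECT a.name, b.name AS department, c.name AS manager
FROM employees a
LEFT JOIN departments b ON a.dept_id = b.id
LEFT JOIN employees c ON a.manager_id = c.id

Result:
name  | department | manager
------+------------+--------
Karen | Security   | NULL   
Frank | Sales      | Karen  
Rosa  | Sales      | Frank  
Dana  | Sales      | NULL   
Dave  | NULL       | Rosa   
Mia   | Security   | NULL   
Leo   | Operations | NULL   
Yara  | Sales      | NULL   


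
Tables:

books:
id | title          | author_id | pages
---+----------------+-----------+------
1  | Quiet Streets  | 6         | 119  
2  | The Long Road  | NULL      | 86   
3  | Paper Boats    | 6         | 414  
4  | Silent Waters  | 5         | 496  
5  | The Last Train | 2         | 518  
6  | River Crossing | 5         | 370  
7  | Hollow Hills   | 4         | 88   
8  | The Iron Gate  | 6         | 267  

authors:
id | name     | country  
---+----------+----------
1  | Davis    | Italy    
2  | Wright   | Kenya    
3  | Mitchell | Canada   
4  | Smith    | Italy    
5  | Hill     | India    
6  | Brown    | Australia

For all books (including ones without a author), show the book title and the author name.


LEFT JOIN keeps every row from books (the left table); where author_id has no match in authors, the author columns become NULL. Walk through each book:
  - book 1 (Quiet Streets): author_id=6 -> matches Brown
  - book 2 (The Long Road): author_id=NULL, no match -> kept with NULL
  - book 3 (Paper Boats): author_id=6 -> matches Brown
  - book 4 (Silent Waters): author_id=5 -> matches Hill
  - book 5 (The Last Train): author_id=2 -> matches Wright
  - book 6 (River Crossing): author_id=5 -> matches Hill
  - book 7 (Hollow Hills): author_id=4 -> matches Smith
  - book 8 (The Iron Gate): author_id=6 -> matches Brown
All 8 rows appear; 1 has NULL author.

SQL:
SELECT a.title, b.name AS author
FROM books a
LEFT JOIN authors b ON a.author_id = b.id

Result:
title          | author
---------------+-------
Quiet Streets  | Brown 
The Long Road  | NULL  
Paper Boats    | Brown 
Silent Waters  | Hill  
The Last Train | Wright
River Crossing | Hill  
Hollow Hills   | Smith 
The Iron Gate  | Brown 


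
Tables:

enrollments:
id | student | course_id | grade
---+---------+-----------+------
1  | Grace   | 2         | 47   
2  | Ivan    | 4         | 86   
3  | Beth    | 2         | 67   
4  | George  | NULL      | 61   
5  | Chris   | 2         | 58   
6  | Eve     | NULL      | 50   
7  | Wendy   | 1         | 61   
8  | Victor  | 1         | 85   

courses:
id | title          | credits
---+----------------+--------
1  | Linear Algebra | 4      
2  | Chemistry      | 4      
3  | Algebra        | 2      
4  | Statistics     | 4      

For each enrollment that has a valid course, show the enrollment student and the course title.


INNER JOIN keeps only enrollments rows whose course_id matches an id in courses. Walk through each enrollment:
  - enrollment 1 (Grace): course_id=2 -> matches Chemistry
  - enrollment 2 (Ivan): course_id=4 -> matches Statistics
  - enrollment 3 (Beth): course_id=2 -> matches Chemistry
  - enrollment 4 (George): course_id=NULL, no match -> dropped
  - enrollment 5 (Chris): course_id=2 -> matches Chemistry
  - enrollment 6 (Eve): course_id=NULL, no match -> dropped
  - enrollment 7 (Wendy): course_id=1 -> matches Linear Algebra
  - enrollment 8 (Victor): course_id=1 -> matches Linear Algebra
So 2 of 8 rows are dropped.

SQL:
SELECT a.student, b.title AS course
FROM enrollments a
INNER JOIN courses b ON a.course_id = b.id

Result:
student | course        
--------+---------------
Grace   | Chemistry     
Ivan    | Statistics    
Beth    | Chemistry     
Chris   | Chemistry     
Wendy   | Linear Algebra
Victor  | Linear Algebra


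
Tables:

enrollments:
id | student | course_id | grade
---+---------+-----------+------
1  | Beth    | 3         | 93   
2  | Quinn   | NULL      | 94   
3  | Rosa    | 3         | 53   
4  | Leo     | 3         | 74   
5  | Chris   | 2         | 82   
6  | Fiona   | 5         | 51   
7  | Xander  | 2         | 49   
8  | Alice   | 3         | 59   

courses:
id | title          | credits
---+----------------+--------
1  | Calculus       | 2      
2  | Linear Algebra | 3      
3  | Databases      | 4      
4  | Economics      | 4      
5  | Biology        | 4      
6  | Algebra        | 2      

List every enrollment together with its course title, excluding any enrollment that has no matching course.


INNER JOIN keeps only enrollments rows whose course_id matches an id in courses. Walk through each enrollment:
  - enrollment 1 (Beth): course_id=3 -> matches Databases
  - enrollment 2 (Quinn): course_id=NULL, no match -> dropped
  - enrollment 3 (Rosa): course_id=3 -> matches Databases
  - enrollment 4 (Leo): course_id=3 -> matches Databases
  - enrollment 5 (Chris): course_id=2 -> matches Linear Algebra
  - enrollment 6 (Fiona): course_id=5 -> matches Biology
  - enrollment 7 (Xander): course_id=2 -> matches Linear Algebra
  - enrollment 8 (Alice): course_id=3 -> matches Databases
So 1 of 8 rows is dropped.

SQL:
SELECT a.student, b.title AS course
FROM enrollments a
INNER JOIN courses b ON a.course_id = b.id

Result:
student | course        
--------+---------------
Beth    | Databases     
Rosa    | Databases     
Leo     | Databases     
Chris   | Linear Algebra
Fiona   | Biology       
Xander  | Linear Algebra
Alice   | Databases     


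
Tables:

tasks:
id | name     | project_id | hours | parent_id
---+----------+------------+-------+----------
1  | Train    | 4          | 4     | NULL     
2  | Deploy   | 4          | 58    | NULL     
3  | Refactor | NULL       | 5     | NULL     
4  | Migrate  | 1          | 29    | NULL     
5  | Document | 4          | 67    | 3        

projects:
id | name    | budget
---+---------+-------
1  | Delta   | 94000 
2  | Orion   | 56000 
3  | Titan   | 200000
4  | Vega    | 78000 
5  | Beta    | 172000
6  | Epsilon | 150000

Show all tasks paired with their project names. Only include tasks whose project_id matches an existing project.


INNER JOIN keeps only tasks rows whose project_id matches an id in projects. Walk through each task:
  - task 1 (Train): project_id=4 -> matches Vega
  - task 2 (Deploy): project_id=4 -> matches Vega
  - task 3 (Refactor): project_id=NULL, no match -> dropped
  - task 4 (Migrate): project_id=1 -> matches Delta
  - task 5 (Document): project_id=4 -> matches Vega
So 1 of 5 rows is dropped.

SQL:
SELECT a.name, b.name AS project
FROM tasks a
INNER JOIN projects b ON a.project_id = b.id

Result:
name     | project
---------+--------
Train    | Vega   
Deploy   | Vega   
Migrate  | Delta  
Document | Vega   


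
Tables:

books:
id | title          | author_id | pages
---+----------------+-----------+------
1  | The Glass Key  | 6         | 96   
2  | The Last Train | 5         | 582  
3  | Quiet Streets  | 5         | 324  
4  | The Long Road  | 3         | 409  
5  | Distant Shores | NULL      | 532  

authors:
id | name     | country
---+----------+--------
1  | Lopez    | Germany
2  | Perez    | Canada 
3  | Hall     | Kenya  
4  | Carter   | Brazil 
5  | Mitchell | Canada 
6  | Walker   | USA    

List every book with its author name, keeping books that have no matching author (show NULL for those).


LEFT JOIN keeps every row from books (the left table); where author_id has no match in authors, the author columns become NULL. Walk through each book:
  - book 1 (The Glass Key): author_id=6 -> matches Walker
  - book 2 (The Last Train): author_id=5 -> matches Mitchell
  - book 3 (Quiet Streets): author_id=5 -> matches Mitchell
  - book 4 (The Long Road): author_id=3 -> matches Hall
  - book 5 (Distant Shores): author_id=NULL, no match -> kept with NULL
All 5 rows appear; 1 has NULL author.

SQL:
SELECT a.title, b.name AS author
FROM books a
LEFT JOIN authors b ON a.author_id = b.id

Result:
title          | author  
---------------+---------
The Glass Key  | Walker  
The Last Train | Mitchell
Quiet Streets  | Mitchell
The Long Road  | Hall    
Distant Shores | NULL    


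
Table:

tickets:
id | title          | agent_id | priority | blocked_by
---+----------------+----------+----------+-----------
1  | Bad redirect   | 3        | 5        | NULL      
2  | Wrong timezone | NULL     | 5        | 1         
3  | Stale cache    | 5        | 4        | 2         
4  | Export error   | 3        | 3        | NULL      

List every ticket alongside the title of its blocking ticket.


This is a self-join: tickets is joined to a second copy of itself, matching each row's blocked_by to another row's id. Use LEFT JOIN so rows with blocked_by=NULL are kept.
  - ticket 1 (Bad redirect): blocked_by=NULL -> NULL
  - ticket 2 (Wrong timezone): blocked_by=1 -> Bad redirect
  - ticket 3 (Stale cache): blocked_by=2 -> Wrong timezone
  - ticket 4 (Export error): blocked_by=NULL -> NULL

SQL:
SELECT a.title AS item, b.title AS blocked_by
FROM tickets a
LEFT JOIN tickets b ON a.blocked_by = b.id

Result:
item           | blocked_by    
---------------+---------------
Bad redirect   | NULL          
Wrong timezone | Bad redirect  
Stale cache    | Wrong timezone
Export error   | NULL          


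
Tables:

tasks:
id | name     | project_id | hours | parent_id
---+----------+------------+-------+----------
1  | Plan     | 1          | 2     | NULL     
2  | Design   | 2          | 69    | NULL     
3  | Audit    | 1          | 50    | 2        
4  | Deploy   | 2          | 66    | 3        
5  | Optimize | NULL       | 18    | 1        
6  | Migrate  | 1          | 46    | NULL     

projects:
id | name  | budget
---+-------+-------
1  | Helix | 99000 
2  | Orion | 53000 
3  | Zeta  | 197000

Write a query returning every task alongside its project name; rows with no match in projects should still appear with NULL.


LEFT JOIN keeps every row from tasks (the left table); where project_id has no match in projects, the project columns become NULL. Walk through each task:
  - task 1 (Plan): project_id=1 -> matches Helix
  - task 2 (Design): project_id=2 -> matches Orion
  - task 3 (Audit): project_id=1 -> matches Helix
  - task 4 (Deploy): project_id=2 -> matches Orion
  - task 5 (Optimize): project_id=NULL, no match -> kept with NULL
  - task 6 (Migrate): project_id=1 -> matches Helix
All 6 rows appear; 1 has NULL project.

SQL:
SELECT a.name, b.name AS project
FROM tasks a
LEFT JOIN projects b ON a.project_id = b.id

Result:
name     | project
---------+--------
Plan     | Helix  
Design   | Orion  
Audit    | Helix  
Deploy   | Orion  
Optimize | NULL   
Migrate  | Helix  


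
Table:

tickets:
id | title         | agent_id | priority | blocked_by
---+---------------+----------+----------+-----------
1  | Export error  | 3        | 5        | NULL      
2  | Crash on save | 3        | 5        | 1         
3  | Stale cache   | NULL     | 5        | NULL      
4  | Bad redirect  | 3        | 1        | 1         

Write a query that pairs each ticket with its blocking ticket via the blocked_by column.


This is a self-join: tickets is joined to a second copy of itself, matching each row's blocked_by to another row's id. Use LEFT JOIN so rows with blocked_by=NULL are kept.
  - ticket 1 (Export error): blocked_by=NULL -> NULL
  - ticket 2 (Crash on save): blocked_by=1 -> Export error
  - ticket 3 (Stale cache): blocked_by=NULL -> NULL
  - ticket 4 (Bad redirect): blocked_by=1 -> Export error

SQL:
SELECT a.title AS item, b.title AS blocked_by
FROM tickets a
LEFT JOIN tickets b ON a.blocked_by = b.id

Result:
item          | blocked_by  
--------------+-------------
Export error  | NULL        
Crash on save | Export error
Stale cache   | NULL        
Bad redirect  | Export error


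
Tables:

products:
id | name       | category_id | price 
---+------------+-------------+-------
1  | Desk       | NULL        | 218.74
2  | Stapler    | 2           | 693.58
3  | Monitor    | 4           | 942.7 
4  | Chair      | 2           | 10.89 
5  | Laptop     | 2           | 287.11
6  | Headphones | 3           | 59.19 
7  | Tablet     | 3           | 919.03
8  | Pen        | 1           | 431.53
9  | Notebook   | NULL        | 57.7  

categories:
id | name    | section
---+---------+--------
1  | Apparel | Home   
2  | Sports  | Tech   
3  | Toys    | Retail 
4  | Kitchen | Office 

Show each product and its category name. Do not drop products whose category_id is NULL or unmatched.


LEFT JOIN keeps every row from products (the left table); where category_id has no match in categories, the category columns become NULL. Walk through each product:
  - product 1 (Desk): category_id=NULL, no match -> kept with NULL
  - product 2 (Stapler): category_id=2 -> matches Sports
  - product 3 (Monitor): category_id=4 -> matches Kitchen
  - product 4 (Chair): category_id=2 -> matches Sports
  - product 5 (Laptop): category_id=2 -> matches Sports
  - product 6 (Headphones): category_id=3 -> matches Toys
  - product 7 (Tablet): category_id=3 -> matches Toys
  - product 8 (Pen): category_id=1 -> matches Apparel
  - product 9 (Notebook): category_id=NULL, no match -> kept with NULL
All 9 rows appear; 2 have NULL category.

SQL:
SELECT a.name, b.name AS category
FROM products a
LEFT JOIN categories b ON a.category_id = b.id

Result:
name       | category
-----------+---------
Desk       | NULL    
Stapler    | Sports  
Monitor    | Kitchen 
Chair      | Sports  
Laptop     | Sports  
Headphones | Toys    
Tablet     | Toys    
Pen        | Apparel 
Notebook   | NULL    


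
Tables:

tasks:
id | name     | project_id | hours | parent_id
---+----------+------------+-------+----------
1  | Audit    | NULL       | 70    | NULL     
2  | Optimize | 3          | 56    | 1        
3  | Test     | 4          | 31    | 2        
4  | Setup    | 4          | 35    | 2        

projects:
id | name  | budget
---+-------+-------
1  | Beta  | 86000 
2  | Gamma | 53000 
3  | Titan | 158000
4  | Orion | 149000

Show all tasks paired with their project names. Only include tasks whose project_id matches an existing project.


INNER JOIN keeps only tasks rows whose project_id matches an id in projects. Walk through each task:
  - task 1 (Audit): project_id=NULL, no match -> dropped
  - task 2 (Optimize): project_id=3 -> matches Titan
  - task 3 (Test): project_id=4 -> matches Orion
  - task 4 (Setup): project_id=4 -> matches Orion
So 1 of 4 rows is dropped.

SQL:
SELECT a.name, b.name AS project
FROM tasks a
INNER JOIN projects b ON a.project_id = b.id

Result:
name     | project
---------+--------
Optimize | Titan  
Test     | Orion  
Setup    | Orion  


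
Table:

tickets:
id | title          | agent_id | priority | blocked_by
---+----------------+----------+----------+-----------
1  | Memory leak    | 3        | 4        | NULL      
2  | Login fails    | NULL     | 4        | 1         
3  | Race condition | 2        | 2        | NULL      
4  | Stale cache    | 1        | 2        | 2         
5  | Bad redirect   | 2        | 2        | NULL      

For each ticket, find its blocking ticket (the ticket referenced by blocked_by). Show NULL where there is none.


This is a self-join: tickets is joined to a second copy of itself, matching each row's blocked_by to another row's id. Use LEFT JOIN so rows with blocked_by=NULL are kept.
  - ticket 1 (Memory leak): blocked_by=NULL -> NULL
  - ticket 2 (Login fails): blocked_by=1 -> Memory leak
  - ticket 3 (Race condition): blocked_by=NULL -> NULL
  - ticket 4 (Stale cache): blocked_by=2 -> Login fails
  - ticket 5 (Bad redirect): blocked_by=NULL -> NULL

SQL:
SELECT a.title AS item, b.title AS blocked_by
FROM tickets a
LEFT JOIN tickets b ON a.blocked_by = b.id

Result:
item           | blocked_by 
---------------+------------
Memory leak    | NULL       
Login fails    | Memory leak
Race condition | NULL       
Stale cache    | Login fails
Bad redirect   | NULL       


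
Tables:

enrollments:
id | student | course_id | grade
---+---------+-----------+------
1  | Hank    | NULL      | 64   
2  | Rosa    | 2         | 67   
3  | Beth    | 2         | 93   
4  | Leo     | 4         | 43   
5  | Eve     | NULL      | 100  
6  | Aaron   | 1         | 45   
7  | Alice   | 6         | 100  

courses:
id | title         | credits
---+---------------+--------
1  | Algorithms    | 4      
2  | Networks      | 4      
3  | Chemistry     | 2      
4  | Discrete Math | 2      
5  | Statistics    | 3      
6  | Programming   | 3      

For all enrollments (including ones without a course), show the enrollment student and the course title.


LEFT JOIN keeps every row from enrollments (the left table); where course_id has no match in courses, the course columns become NULL. Walk through each enrollment:
  - enrollment 1 (Hank): course_id=NULL, no match -> kept with NULL
  - enrollment 2 (Rosa): course_id=2 -> matches Networks
  - enrollment 3 (Beth): course_id=2 -> matches Networks
  - enrollment 4 (Leo): course_id=4 -> matches Discrete Math
  - enrollment 5 (Eve): course_id=NULL, no match -> kept with NULL
  - enrollment 6 (Aaron): course_id=1 -> matches Algorithms
  - enrollment 7 (Alice): course_id=6 -> matches Programming
All 7 rows appear; 2 have NULL course.

SQL:
SELECT a.student, b.title AS course
FROM enrollments a
LEFT JOIN courses b ON a.course_id = b.id

Result:
student | course       
--------+--------------
Hank    | NULL         
Rosa    | Networks     
Beth    | Networks     
Leo     | Discrete Math
Eve     | NULL         
Aaron   | Algorithms   
Alice   | Programming  
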